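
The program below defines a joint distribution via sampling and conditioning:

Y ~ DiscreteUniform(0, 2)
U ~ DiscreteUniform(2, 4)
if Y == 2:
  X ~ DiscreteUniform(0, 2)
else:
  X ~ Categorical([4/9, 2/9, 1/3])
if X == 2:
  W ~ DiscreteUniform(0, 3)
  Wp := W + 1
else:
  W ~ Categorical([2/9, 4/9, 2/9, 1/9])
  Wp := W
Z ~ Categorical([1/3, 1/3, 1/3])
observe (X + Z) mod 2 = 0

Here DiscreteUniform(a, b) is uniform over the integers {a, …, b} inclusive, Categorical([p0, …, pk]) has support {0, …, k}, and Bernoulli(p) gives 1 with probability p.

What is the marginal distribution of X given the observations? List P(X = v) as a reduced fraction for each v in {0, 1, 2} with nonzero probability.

Enumerate traces; 180 have nonzero weight after conditioning:
  (Y=0, U=2, X=0, W=0, Z=0) weight 8/2187
  (Y=0, U=2, X=0, W=0, Z=2) weight 8/2187
  (Y=0, U=2, X=0, W=1, Z=0) weight 16/2187
  (Y=0, U=2, X=0, W=1, Z=2) weight 16/2187
  (Y=0, U=2, X=0, W=2, Z=0) weight 8/2187
  (Y=0, U=2, X=0, W=2, Z=2) weight 8/2187
  (Y=0, U=2, X=0, W=3, Z=0) weight 4/2187
  (Y=0, U=2, X=0, W=3, Z=2) weight 4/2187
  (Y=0, U=2, X=1, W=0, Z=1) weight 4/2187
  (Y=0, U=2, X=2, W=0, Z=0) weight 1/324
  … 170 more
Group by X:
  weight(X=0) = 22/81
  weight(X=1) = 7/81
  weight(X=2) = 2/9
Total weight = 22/81 + 7/81 + 2/9 = 47/81
P(X=0 | obs) = 22/81 / 47/81 = 22/47
P(X=1 | obs) = 7/81 / 47/81 = 7/47
P(X=2 | obs) = 2/9 / 47/81 = 18/47

P(X=0) = 22/47, P(X=1) = 7/47, P(X=2) = 18/47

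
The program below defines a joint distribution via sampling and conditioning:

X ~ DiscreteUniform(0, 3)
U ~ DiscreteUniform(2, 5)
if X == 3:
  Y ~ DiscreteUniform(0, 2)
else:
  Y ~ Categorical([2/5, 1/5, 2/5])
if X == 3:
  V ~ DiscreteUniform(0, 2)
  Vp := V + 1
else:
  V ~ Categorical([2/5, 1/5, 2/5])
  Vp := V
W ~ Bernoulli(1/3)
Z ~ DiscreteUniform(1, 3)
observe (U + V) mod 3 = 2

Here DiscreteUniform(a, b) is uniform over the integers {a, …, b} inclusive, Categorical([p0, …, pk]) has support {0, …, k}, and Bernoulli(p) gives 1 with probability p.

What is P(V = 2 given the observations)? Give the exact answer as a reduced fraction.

P(V = 2 | obs) = 23/83

Enumerate traces; 288 have nonzero weight after conditioning:
  (X=0, U=2, Y=0, V=0, W=0, Z=1) weight 1/450
  (X=0, U=2, Y=0, V=0, W=0, Z=2) weight 1/450
  (X=0, U=2, Y=0, V=0, W=0, Z=3) weight 1/450
  (X=0, U=2, Y=0, V=0, W=1, Z=1) weight 1/900
  (X=0, U=2, Y=0, V=0, W=1, Z=2) weight 1/900
  (X=0, U=2, Y=0, V=0, W=1, Z=3) weight 1/900
  (X=0, U=2, Y=1, V=0, W=0, Z=1) weight 1/900
  (X=0, U=2, Y=1, V=0, W=0, Z=2) weight 1/900
  (X=0, U=3, Y=0, V=2, W=0, Z=1) weight 1/450
  (X=0, U=4, Y=0, V=1, W=0, Z=1) weight 1/900
  … 278 more
Group by V:
  weight(V=0) = 23/120
  weight(V=1) = 7/120
  weight(V=2) = 23/240
Total weight = 23/120 + 7/120 + 23/240 = 83/240
P(V=0 | obs) = 23/120 / 83/240 = 46/83
P(V=1 | obs) = 7/120 / 83/240 = 14/83
P(V=2 | obs) = 23/240 / 83/240 = 23/83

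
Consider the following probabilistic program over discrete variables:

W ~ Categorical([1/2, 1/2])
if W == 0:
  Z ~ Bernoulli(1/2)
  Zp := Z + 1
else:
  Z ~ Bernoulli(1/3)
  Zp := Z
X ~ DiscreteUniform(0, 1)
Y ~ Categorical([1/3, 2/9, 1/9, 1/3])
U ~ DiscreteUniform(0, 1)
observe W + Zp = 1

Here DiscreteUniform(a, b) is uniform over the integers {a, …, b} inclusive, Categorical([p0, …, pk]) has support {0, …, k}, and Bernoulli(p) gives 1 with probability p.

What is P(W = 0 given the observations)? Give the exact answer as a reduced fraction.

P(W = 0 | obs) = 3/7

Enumerate traces; 32 have nonzero weight after conditioning:
  (W=0, Z=0, X=0, Y=0, U=0) weight 1/48
  (W=0, Z=0, X=0, Y=0, U=1) weight 1/48
  (W=0, Z=0, X=0, Y=1, U=0) weight 1/72
  (W=0, Z=0, X=0, Y=1, U=1) weight 1/72
  (W=0, Z=0, X=0, Y=2, U=0) weight 1/144
  (W=0, Z=0, X=0, Y=2, U=1) weight 1/144
  (W=0, Z=0, X=0, Y=3, U=0) weight 1/48
  (W=0, Z=0, X=0, Y=3, U=1) weight 1/48
  (W=1, Z=0, X=0, Y=0, U=0) weight 1/36
  … 23 more
Group by W:
  weight(W=0) = 1/4
  weight(W=1) = 1/3
Total weight = 1/4 + 1/3 = 7/12
P(W=0 | obs) = 1/4 / 7/12 = 3/7
P(W=1 | obs) = 1/3 / 7/12 = 4/7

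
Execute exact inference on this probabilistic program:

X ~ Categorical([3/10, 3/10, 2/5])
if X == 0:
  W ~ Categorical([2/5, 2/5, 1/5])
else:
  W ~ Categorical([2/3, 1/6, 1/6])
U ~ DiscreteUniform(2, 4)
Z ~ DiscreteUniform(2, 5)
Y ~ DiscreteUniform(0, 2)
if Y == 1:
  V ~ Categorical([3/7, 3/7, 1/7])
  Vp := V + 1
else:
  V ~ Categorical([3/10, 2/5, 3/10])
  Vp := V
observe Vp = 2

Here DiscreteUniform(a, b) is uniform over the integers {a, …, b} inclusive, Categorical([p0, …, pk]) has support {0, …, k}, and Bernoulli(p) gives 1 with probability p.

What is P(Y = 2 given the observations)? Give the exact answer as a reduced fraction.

P(Y = 2 | obs) = 7/24

Enumerate traces; 324 have nonzero weight after conditioning:
  (X=0, W=0, U=2, Z=2, Y=0, V=2) weight 1/1000
  (X=0, W=0, U=2, Z=2, Y=1, V=1) weight 1/700
  (X=0, W=0, U=2, Z=2, Y=2, V=2) weight 1/1000
  (X=0, W=0, U=2, Z=3, Y=0, V=2) weight 1/1000
  (X=0, W=0, U=2, Z=3, Y=1, V=1) weight 1/700
  (X=0, W=0, U=2, Z=3, Y=2, V=2) weight 1/1000
  (X=0, W=0, U=2, Z=4, Y=0, V=2) weight 1/1000
  (X=0, W=0, U=2, Z=4, Y=1, V=1) weight 1/700
  … 316 more
Group by Y:
  weight(Y=0) = 1/10
  weight(Y=1) = 1/7
  weight(Y=2) = 1/10
Total weight = 1/10 + 1/7 + 1/10 = 12/35
P(Y=0 | obs) = 1/10 / 12/35 = 7/24
P(Y=1 | obs) = 1/7 / 12/35 = 5/12
P(Y=2 | obs) = 1/10 / 12/35 = 7/24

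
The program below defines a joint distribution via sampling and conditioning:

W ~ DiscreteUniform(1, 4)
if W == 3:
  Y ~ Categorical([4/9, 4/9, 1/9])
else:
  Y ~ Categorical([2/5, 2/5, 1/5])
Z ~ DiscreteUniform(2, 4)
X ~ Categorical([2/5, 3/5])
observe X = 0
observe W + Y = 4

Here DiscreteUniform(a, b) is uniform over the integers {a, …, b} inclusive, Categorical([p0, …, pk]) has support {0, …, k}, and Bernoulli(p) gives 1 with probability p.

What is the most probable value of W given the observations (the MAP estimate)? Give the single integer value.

argmax_v P(W = v | obs) = 3

Enumerate traces; 9 have nonzero weight after conditioning:
  (W=2, Y=2, Z=2, X=0) weight 1/150
  (W=2, Y=2, Z=3, X=0) weight 1/150
  (W=2, Y=2, Z=4, X=0) weight 1/150
  (W=3, Y=1, Z=2, X=0) weight 2/135
  (W=3, Y=1, Z=3, X=0) weight 2/135
  (W=3, Y=1, Z=4, X=0) weight 2/135
  (W=4, Y=0, Z=2, X=0) weight 1/75
  (W=4, Y=0, Z=3, X=0) weight 1/75
  … 1 more
Group by W:
  weight(W=2) = 1/50
  weight(W=3) = 2/45
  weight(W=4) = 1/25
Total weight = 1/50 + 2/45 + 1/25 = 47/450
P(W=2 | obs) = 1/50 / 47/450 = 9/47
P(W=3 | obs) = 2/45 / 47/450 = 20/47
P(W=4 | obs) = 1/25 / 47/450 = 18/47
argmax = 3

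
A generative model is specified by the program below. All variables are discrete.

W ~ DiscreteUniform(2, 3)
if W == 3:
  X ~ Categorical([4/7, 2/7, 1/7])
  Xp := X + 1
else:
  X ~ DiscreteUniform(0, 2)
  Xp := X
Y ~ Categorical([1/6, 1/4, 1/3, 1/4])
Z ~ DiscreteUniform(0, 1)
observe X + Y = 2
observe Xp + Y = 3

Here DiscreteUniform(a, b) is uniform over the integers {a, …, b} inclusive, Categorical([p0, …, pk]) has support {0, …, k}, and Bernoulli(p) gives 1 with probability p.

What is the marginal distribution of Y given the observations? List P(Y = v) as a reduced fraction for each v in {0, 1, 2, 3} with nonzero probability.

Enumerate traces; 6 have nonzero weight after conditioning:
  (W=3, X=0, Y=2, Z=0) weight 1/21
  (W=3, X=0, Y=2, Z=1) weight 1/21
  (W=3, X=1, Y=1, Z=0) weight 1/56
  (W=3, X=1, Y=1, Z=1) weight 1/56
  (W=3, X=2, Y=0, Z=0) weight 1/168
  (W=3, X=2, Y=0, Z=1) weight 1/168
Group by Y:
  weight(Y=0) = 1/84
  weight(Y=1) = 1/28
  weight(Y=2) = 2/21
Total weight = 1/84 + 1/28 + 2/21 = 1/7
P(Y=0 | obs) = 1/84 / 1/7 = 1/12
P(Y=1 | obs) = 1/28 / 1/7 = 1/4
P(Y=2 | obs) = 2/21 / 1/7 = 2/3

P(Y=0) = 1/12, P(Y=1) = 1/4, P(Y=2) = 2/3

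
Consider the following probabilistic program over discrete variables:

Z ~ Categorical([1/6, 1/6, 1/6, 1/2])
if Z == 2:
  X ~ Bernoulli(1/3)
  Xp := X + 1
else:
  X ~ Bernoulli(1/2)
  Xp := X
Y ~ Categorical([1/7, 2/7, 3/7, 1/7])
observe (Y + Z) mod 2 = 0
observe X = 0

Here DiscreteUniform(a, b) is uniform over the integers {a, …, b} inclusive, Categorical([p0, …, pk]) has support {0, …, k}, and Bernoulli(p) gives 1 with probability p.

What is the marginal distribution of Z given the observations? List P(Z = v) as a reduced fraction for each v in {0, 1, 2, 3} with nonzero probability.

Enumerate traces; 8 have nonzero weight after conditioning:
  (Z=0, X=0, Y=0) weight 1/84
  (Z=0, X=0, Y=2) weight 1/28
  (Z=1, X=0, Y=1) weight 1/42
  (Z=1, X=0, Y=3) weight 1/84
  (Z=2, X=0, Y=0) weight 1/63
  (Z=2, X=0, Y=2) weight 1/21
  (Z=3, X=0, Y=1) weight 1/14
  (Z=3, X=0, Y=3) weight 1/28
Group by Z:
  weight(Z=0) = 1/21
  weight(Z=1) = 1/28
  weight(Z=2) = 4/63
  weight(Z=3) = 3/28
Total weight = 1/21 + 1/28 + 4/63 + 3/28 = 16/63
P(Z=0 | obs) = 1/21 / 16/63 = 3/16
P(Z=1 | obs) = 1/28 / 16/63 = 9/64
P(Z=2 | obs) = 4/63 / 16/63 = 1/4
P(Z=3 | obs) = 3/28 / 16/63 = 27/64

P(Z=0) = 3/16, P(Z=1) = 9/64, P(Z=2) = 1/4, P(Z=3) = 27/64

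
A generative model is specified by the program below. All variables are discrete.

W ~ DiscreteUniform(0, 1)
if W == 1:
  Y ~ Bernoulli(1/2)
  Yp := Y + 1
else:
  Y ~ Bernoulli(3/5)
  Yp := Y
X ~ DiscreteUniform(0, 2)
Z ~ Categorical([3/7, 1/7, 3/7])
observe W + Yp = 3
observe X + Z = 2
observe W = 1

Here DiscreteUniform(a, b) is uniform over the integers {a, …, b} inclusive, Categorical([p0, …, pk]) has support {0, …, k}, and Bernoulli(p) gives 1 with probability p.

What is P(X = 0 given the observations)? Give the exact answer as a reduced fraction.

P(X = 0 | obs) = 3/7

Enumerate traces; 3 have nonzero weight after conditioning:
  (W=1, Y=1, X=0, Z=2) weight 1/28
  (W=1, Y=1, X=1, Z=1) weight 1/84
  (W=1, Y=1, X=2, Z=0) weight 1/28
Group by X:
  weight(X=0) = 1/28
  weight(X=1) = 1/84
  weight(X=2) = 1/28
Total weight = 1/28 + 1/84 + 1/28 = 1/12
P(X=0 | obs) = 1/28 / 1/12 = 3/7
P(X=1 | obs) = 1/84 / 1/12 = 1/7
P(X=2 | obs) = 1/28 / 1/12 = 3/7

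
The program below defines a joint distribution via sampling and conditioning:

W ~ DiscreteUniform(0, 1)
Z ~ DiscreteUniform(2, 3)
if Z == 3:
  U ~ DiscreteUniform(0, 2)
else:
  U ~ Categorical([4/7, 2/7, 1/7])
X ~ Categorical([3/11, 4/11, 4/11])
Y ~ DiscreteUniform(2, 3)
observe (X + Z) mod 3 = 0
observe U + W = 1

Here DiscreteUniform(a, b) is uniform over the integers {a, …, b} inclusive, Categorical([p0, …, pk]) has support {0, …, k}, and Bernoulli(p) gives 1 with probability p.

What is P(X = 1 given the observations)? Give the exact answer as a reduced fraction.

Enumerate traces; 8 have nonzero weight after conditioning:
  (W=0, Z=2, U=1, X=1, Y=2) weight 1/77
  (W=0, Z=2, U=1, X=1, Y=3) weight 1/77
  (W=0, Z=3, U=1, X=0, Y=2) weight 1/88
  (W=0, Z=3, U=1, X=0, Y=3) weight 1/88
  (W=1, Z=2, U=0, X=1, Y=2) weight 2/77
  (W=1, Z=2, U=0, X=1, Y=3) weight 2/77
  (W=1, Z=3, U=0, X=0, Y=2) weight 1/88
  (W=1, Z=3, U=0, X=0, Y=3) weight 1/88
Group by X:
  weight(X=0) = 1/22
  weight(X=1) = 6/77
Total weight = 1/22 + 6/77 = 19/154
P(X=0 | obs) = 1/22 / 19/154 = 7/19
P(X=1 | obs) = 6/77 / 19/154 = 12/19

P(X = 1 | obs) = 12/19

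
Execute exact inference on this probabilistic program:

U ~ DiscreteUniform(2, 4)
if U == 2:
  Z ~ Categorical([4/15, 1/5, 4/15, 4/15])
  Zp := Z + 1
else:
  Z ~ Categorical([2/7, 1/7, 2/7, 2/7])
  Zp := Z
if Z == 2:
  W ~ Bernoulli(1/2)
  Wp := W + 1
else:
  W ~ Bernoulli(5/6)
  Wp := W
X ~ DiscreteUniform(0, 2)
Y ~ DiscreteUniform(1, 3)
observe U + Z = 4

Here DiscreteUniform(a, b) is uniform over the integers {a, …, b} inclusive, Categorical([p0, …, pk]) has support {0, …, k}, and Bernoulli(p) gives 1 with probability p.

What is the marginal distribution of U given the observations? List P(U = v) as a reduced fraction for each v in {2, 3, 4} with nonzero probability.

P(U=2) = 28/73, P(U=3) = 15/73, P(U=4) = 30/73

Enumerate traces; 54 have nonzero weight after conditioning:
  (U=2, Z=2, W=0, X=0, Y=1) weight 2/405
  (U=2, Z=2, W=0, X=0, Y=2) weight 2/405
  (U=2, Z=2, W=0, X=0, Y=3) weight 2/405
  (U=2, Z=2, W=0, X=1, Y=1) weight 2/405
  (U=2, Z=2, W=0, X=1, Y=2) weight 2/405
  (U=2, Z=2, W=0, X=1, Y=3) weight 2/405
  (U=2, Z=2, W=0, X=2, Y=1) weight 2/405
  (U=2, Z=2, W=0, X=2, Y=2) weight 2/405
  (U=3, Z=1, W=0, X=0, Y=1) weight 1/1134
  (U=4, Z=0, W=0, X=0, Y=1) weight 1/567
  … 44 more
Group by U:
  weight(U=2) = 4/45
  weight(U=3) = 1/21
  weight(U=4) = 2/21
Total weight = 4/45 + 1/21 + 2/21 = 73/315
P(U=2 | obs) = 4/45 / 73/315 = 28/73
P(U=3 | obs) = 1/21 / 73/315 = 15/73
P(U=4 | obs) = 2/21 / 73/315 = 30/73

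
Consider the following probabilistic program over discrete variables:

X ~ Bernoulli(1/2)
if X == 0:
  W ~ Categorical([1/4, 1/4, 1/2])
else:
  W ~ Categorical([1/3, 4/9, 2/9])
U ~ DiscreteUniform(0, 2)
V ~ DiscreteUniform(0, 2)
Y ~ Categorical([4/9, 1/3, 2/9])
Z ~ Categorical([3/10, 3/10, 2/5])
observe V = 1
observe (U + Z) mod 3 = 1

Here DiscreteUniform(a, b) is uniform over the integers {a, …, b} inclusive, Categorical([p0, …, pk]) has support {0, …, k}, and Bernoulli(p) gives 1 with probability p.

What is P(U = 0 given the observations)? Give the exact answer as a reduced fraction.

Enumerate traces; 54 have nonzero weight after conditioning:
  (X=0, W=0, U=0, V=1, Y=0, Z=1) weight 1/540
  (X=0, W=0, U=0, V=1, Y=1, Z=1) weight 1/720
  (X=0, W=0, U=0, V=1, Y=2, Z=1) weight 1/1080
  (X=0, W=0, U=1, V=1, Y=0, Z=0) weight 1/540
  (X=0, W=0, U=1, V=1, Y=1, Z=0) weight 1/720
  (X=0, W=0, U=1, V=1, Y=2, Z=0) weight 1/1080
  (X=0, W=0, U=2, V=1, Y=0, Z=2) weight 1/405
  (X=0, W=0, U=2, V=1, Y=1, Z=2) weight 1/540
  … 46 more
Group by U:
  weight(U=0) = 1/30
  weight(U=1) = 1/30
  weight(U=2) = 2/45
Total weight = 1/30 + 1/30 + 2/45 = 1/9
P(U=0 | obs) = 1/30 / 1/9 = 3/10
P(U=1 | obs) = 1/30 / 1/9 = 3/10
P(U=2 | obs) = 2/45 / 1/9 = 2/5

P(U = 0 | obs) = 3/10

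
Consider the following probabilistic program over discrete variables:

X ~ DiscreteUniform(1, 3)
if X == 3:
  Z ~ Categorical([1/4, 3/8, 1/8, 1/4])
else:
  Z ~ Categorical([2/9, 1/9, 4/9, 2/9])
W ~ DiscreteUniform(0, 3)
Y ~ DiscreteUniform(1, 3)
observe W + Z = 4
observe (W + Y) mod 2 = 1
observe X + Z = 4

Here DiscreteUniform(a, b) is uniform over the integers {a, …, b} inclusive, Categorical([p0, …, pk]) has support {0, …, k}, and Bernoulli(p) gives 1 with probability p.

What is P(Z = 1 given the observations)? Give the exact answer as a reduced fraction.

Enumerate traces; 4 have nonzero weight after conditioning:
  (X=1, Z=3, W=1, Y=2) weight 1/162
  (X=2, Z=2, W=2, Y=1) weight 1/81
  (X=2, Z=2, W=2, Y=3) weight 1/81
  (X=3, Z=1, W=3, Y=2) weight 1/96
Group by Z:
  weight(Z=1) = 1/96
  weight(Z=2) = 2/81
  weight(Z=3) = 1/162
Total weight = 1/96 + 2/81 + 1/162 = 107/2592
P(Z=1 | obs) = 1/96 / 107/2592 = 27/107
P(Z=2 | obs) = 2/81 / 107/2592 = 64/107
P(Z=3 | obs) = 1/162 / 107/2592 = 16/107

P(Z = 1 | obs) = 27/107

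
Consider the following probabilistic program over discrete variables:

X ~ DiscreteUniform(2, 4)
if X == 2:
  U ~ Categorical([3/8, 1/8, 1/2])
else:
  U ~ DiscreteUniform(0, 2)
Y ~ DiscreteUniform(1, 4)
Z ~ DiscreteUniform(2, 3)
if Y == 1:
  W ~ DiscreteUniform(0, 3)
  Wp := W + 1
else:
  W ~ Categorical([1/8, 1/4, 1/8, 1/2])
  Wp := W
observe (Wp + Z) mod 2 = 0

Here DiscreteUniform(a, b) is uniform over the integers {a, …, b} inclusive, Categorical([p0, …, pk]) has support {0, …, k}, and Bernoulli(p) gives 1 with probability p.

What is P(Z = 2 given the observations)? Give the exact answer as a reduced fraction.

Enumerate traces; 144 have nonzero weight after conditioning:
  (X=2, U=0, Y=1, Z=2, W=1) weight 1/256
  (X=2, U=0, Y=1, Z=2, W=3) weight 1/256
  (X=2, U=0, Y=1, Z=3, W=0) weight 1/256
  (X=2, U=0, Y=1, Z=3, W=2) weight 1/256
  (X=2, U=0, Y=2, Z=2, W=0) weight 1/512
  (X=2, U=0, Y=2, Z=2, W=2) weight 1/512
  (X=2, U=0, Y=2, Z=3, W=1) weight 1/256
  (X=2, U=0, Y=2, Z=3, W=3) weight 1/128
  … 136 more
Group by Z:
  weight(Z=2) = 5/32
  weight(Z=3) = 11/32
Total weight = 5/32 + 11/32 = 1/2
P(Z=2 | obs) = 5/32 / 1/2 = 5/16
P(Z=3 | obs) = 11/32 / 1/2 = 11/16

P(Z = 2 | obs) = 5/16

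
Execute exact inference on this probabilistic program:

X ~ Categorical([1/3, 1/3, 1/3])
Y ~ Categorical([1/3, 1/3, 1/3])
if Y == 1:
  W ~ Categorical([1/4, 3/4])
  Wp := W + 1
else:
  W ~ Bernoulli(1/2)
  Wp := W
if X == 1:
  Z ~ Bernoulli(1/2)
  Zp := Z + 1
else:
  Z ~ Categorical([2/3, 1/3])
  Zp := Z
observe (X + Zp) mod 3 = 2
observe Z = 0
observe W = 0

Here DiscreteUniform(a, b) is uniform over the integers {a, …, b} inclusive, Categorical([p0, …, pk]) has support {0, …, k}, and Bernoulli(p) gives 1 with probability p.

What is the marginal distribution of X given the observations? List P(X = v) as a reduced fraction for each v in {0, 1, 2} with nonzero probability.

Enumerate traces; 6 have nonzero weight after conditioning:
  (X=1, Y=0, W=0, Z=0) weight 1/36
  (X=1, Y=1, W=0, Z=0) weight 1/72
  (X=1, Y=2, W=0, Z=0) weight 1/36
  (X=2, Y=0, W=0, Z=0) weight 1/27
  (X=2, Y=1, W=0, Z=0) weight 1/54
  (X=2, Y=2, W=0, Z=0) weight 1/27
Group by X:
  weight(X=1) = 5/72
  weight(X=2) = 5/54
Total weight = 5/72 + 5/54 = 35/216
P(X=1 | obs) = 5/72 / 35/216 = 3/7
P(X=2 | obs) = 5/54 / 35/216 = 4/7

P(X=1) = 3/7, P(X=2) = 4/7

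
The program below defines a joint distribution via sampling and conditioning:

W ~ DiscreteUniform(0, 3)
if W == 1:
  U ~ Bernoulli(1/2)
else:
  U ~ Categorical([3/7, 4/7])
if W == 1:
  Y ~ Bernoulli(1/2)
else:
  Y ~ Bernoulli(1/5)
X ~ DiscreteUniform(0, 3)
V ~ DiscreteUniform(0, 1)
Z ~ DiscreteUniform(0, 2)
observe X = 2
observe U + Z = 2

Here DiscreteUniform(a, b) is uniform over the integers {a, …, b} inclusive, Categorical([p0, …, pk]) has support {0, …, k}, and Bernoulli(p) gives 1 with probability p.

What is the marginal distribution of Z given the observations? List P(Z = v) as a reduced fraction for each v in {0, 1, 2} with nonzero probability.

P(Z=1) = 31/56, P(Z=2) = 25/56

Enumerate traces; 32 have nonzero weight after conditioning:
  (W=0, U=0, Y=0, X=2, V=0, Z=2) weight 1/280
  (W=0, U=0, Y=0, X=2, V=1, Z=2) weight 1/280
  (W=0, U=0, Y=1, X=2, V=0, Z=2) weight 1/1120
  (W=0, U=0, Y=1, X=2, V=1, Z=2) weight 1/1120
  (W=0, U=1, Y=0, X=2, V=0, Z=1) weight 1/210
  (W=0, U=1, Y=0, X=2, V=1, Z=1) weight 1/210
  (W=0, U=1, Y=1, X=2, V=0, Z=1) weight 1/840
  (W=0, U=1, Y=1, X=2, V=1, Z=1) weight 1/840
  … 24 more
Group by Z:
  weight(Z=1) = 31/672
  weight(Z=2) = 25/672
Total weight = 31/672 + 25/672 = 1/12
P(Z=1 | obs) = 31/672 / 1/12 = 31/56
P(Z=2 | obs) = 25/672 / 1/12 = 25/56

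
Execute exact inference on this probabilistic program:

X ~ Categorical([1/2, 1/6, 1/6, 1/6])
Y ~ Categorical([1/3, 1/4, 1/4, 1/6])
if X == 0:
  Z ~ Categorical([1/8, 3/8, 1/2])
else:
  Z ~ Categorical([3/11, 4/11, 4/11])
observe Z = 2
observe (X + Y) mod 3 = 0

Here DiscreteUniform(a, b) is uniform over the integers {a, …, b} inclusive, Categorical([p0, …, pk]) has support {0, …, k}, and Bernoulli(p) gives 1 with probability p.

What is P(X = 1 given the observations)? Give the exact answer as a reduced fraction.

Enumerate traces; 6 have nonzero weight after conditioning:
  (X=0, Y=0, Z=2) weight 1/12
  (X=0, Y=3, Z=2) weight 1/24
  (X=1, Y=2, Z=2) weight 1/66
  (X=2, Y=1, Z=2) weight 1/66
  (X=3, Y=0, Z=2) weight 2/99
  (X=3, Y=3, Z=2) weight 1/99
Group by X:
  weight(X=0) = 1/8
  weight(X=1) = 1/66
  weight(X=2) = 1/66
  weight(X=3) = 1/33
Total weight = 1/8 + 1/66 + 1/66 + 1/33 = 49/264
P(X=0 | obs) = 1/8 / 49/264 = 33/49
P(X=1 | obs) = 1/66 / 49/264 = 4/49
P(X=2 | obs) = 1/66 / 49/264 = 4/49
P(X=3 | obs) = 1/33 / 49/264 = 8/49

P(X = 1 | obs) = 4/49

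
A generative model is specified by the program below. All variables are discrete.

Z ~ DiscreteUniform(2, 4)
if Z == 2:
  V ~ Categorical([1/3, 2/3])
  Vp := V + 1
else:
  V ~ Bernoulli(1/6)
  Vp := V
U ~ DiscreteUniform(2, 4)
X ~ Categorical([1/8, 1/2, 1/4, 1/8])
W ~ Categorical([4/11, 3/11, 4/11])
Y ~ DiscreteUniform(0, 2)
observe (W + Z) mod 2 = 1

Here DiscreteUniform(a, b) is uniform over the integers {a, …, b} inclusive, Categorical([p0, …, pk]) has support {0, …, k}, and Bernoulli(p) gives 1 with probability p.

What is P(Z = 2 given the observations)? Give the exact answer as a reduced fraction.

Enumerate traces; 288 have nonzero weight after conditioning:
  (Z=2, V=0, U=2, X=0, W=1, Y=0) weight 1/2376
  (Z=2, V=0, U=2, X=0, W=1, Y=1) weight 1/2376
  (Z=2, V=0, U=2, X=0, W=1, Y=2) weight 1/2376
  (Z=2, V=0, U=2, X=1, W=1, Y=0) weight 1/594
  (Z=2, V=0, U=2, X=1, W=1, Y=1) weight 1/594
  (Z=2, V=0, U=2, X=1, W=1, Y=2) weight 1/594
  (Z=2, V=0, U=2, X=2, W=1, Y=0) weight 1/1188
  (Z=2, V=0, U=2, X=2, W=1, Y=1) weight 1/1188
  (Z=3, V=0, U=2, X=0, W=0, Y=0) weight 5/3564
  (Z=4, V=0, U=2, X=0, W=1, Y=0) weight 5/4752
  … 278 more
Group by Z:
  weight(Z=2) = 1/11
  weight(Z=3) = 8/33
  weight(Z=4) = 1/11
Total weight = 1/11 + 8/33 + 1/11 = 14/33
P(Z=2 | obs) = 1/11 / 14/33 = 3/14
P(Z=3 | obs) = 8/33 / 14/33 = 4/7
P(Z=4 | obs) = 1/11 / 14/33 = 3/14

P(Z = 2 | obs) = 3/14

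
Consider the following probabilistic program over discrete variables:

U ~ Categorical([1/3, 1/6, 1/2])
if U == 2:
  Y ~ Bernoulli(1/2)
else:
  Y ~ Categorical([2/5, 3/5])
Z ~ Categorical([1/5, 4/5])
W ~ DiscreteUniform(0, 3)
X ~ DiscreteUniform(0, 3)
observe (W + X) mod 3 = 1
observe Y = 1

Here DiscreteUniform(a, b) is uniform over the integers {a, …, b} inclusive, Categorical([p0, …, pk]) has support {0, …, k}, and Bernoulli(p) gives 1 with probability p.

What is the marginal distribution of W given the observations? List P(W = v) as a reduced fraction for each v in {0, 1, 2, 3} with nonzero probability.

P(W=0) = 1/5, P(W=1) = 2/5, P(W=2) = 1/5, P(W=3) = 1/5

Enumerate traces; 30 have nonzero weight after conditioning:
  (U=0, Y=1, Z=0, W=0, X=1) weight 1/400
  (U=0, Y=1, Z=0, W=1, X=0) weight 1/400
  (U=0, Y=1, Z=0, W=1, X=3) weight 1/400
  (U=0, Y=1, Z=0, W=2, X=2) weight 1/400
  (U=0, Y=1, Z=0, W=3, X=1) weight 1/400
  (U=0, Y=1, Z=1, W=0, X=1) weight 1/100
  (U=0, Y=1, Z=1, W=1, X=0) weight 1/100
  (U=0, Y=1, Z=1, W=1, X=3) weight 1/100
  … 22 more
Group by W:
  weight(W=0) = 11/320
  weight(W=1) = 11/160
  weight(W=2) = 11/320
  weight(W=3) = 11/320
Total weight = 11/320 + 11/160 + 11/320 + 11/320 = 11/64
P(W=0 | obs) = 11/320 / 11/64 = 1/5
P(W=1 | obs) = 11/160 / 11/64 = 2/5
P(W=2 | obs) = 11/320 / 11/64 = 1/5
P(W=3 | obs) = 11/320 / 11/64 = 1/5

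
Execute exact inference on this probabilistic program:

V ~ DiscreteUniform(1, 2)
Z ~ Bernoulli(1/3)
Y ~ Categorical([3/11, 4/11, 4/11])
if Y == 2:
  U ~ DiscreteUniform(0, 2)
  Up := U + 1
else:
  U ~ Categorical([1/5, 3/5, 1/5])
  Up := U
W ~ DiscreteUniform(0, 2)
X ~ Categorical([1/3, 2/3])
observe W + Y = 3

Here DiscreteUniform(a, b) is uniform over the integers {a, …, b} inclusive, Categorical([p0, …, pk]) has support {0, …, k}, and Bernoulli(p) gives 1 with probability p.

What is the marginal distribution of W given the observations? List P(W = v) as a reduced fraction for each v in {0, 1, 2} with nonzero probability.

Enumerate traces; 48 have nonzero weight after conditioning:
  (V=1, Z=0, Y=1, U=0, W=2, X=0) weight 4/1485
  (V=1, Z=0, Y=1, U=0, W=2, X=1) weight 8/1485
  (V=1, Z=0, Y=1, U=1, W=2, X=0) weight 4/495
  (V=1, Z=0, Y=1, U=1, W=2, X=1) weight 8/495
  (V=1, Z=0, Y=1, U=2, W=2, X=0) weight 4/1485
  (V=1, Z=0, Y=1, U=2, W=2, X=1) weight 8/1485
  (V=1, Z=0, Y=2, U=0, W=1, X=0) weight 4/891
  (V=1, Z=0, Y=2, U=0, W=1, X=1) weight 8/891
  … 40 more
Group by W:
  weight(W=1) = 4/33
  weight(W=2) = 4/33
Total weight = 4/33 + 4/33 = 8/33
P(W=1 | obs) = 4/33 / 8/33 = 1/2
P(W=2 | obs) = 4/33 / 8/33 = 1/2

P(W=1) = 1/2, P(W=2) = 1/2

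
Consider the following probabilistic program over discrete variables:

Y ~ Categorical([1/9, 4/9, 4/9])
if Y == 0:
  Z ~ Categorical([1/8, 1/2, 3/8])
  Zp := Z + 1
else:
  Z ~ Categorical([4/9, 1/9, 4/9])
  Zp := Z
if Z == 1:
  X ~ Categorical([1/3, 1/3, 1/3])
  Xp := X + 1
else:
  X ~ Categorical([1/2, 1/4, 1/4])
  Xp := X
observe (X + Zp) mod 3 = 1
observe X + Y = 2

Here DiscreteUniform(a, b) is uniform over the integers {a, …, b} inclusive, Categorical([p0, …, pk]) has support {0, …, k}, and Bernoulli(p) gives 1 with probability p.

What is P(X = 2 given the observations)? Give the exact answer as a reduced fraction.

P(X = 2 | obs) = 9/41

Enumerate traces; 3 have nonzero weight after conditioning:
  (Y=0, Z=1, X=2) weight 1/54
  (Y=1, Z=0, X=1) weight 4/81
  (Y=2, Z=1, X=0) weight 4/243
Group by X:
  weight(X=0) = 4/243
  weight(X=1) = 4/81
  weight(X=2) = 1/54
Total weight = 4/243 + 4/81 + 1/54 = 41/486
P(X=0 | obs) = 4/243 / 41/486 = 8/41
P(X=1 | obs) = 4/81 / 41/486 = 24/41
P(X=2 | obs) = 1/54 / 41/486 = 9/41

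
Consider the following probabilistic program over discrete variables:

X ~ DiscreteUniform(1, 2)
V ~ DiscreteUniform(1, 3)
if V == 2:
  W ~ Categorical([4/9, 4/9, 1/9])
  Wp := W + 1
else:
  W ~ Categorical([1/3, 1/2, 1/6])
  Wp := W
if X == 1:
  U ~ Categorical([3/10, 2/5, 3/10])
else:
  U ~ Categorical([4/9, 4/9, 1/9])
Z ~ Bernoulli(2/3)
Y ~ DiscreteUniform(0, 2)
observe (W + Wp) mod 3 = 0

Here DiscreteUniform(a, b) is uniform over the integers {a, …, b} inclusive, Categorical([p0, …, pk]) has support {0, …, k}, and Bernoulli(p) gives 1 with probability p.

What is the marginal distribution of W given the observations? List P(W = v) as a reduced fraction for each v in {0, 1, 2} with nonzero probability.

Enumerate traces; 108 have nonzero weight after conditioning:
  (X=1, V=1, W=0, U=0, Z=0, Y=0) weight 1/540
  (X=1, V=1, W=0, U=0, Z=0, Y=1) weight 1/540
  (X=1, V=1, W=0, U=0, Z=0, Y=2) weight 1/540
  (X=1, V=1, W=0, U=0, Z=1, Y=0) weight 1/270
  (X=1, V=1, W=0, U=0, Z=1, Y=1) weight 1/270
  (X=1, V=1, W=0, U=0, Z=1, Y=2) weight 1/270
  (X=1, V=1, W=0, U=1, Z=0, Y=0) weight 1/405
  (X=1, V=1, W=0, U=1, Z=0, Y=1) weight 1/405
  (X=1, V=2, W=1, U=0, Z=0, Y=0) weight 1/405
  … 99 more
Group by W:
  weight(W=0) = 2/9
  weight(W=1) = 4/27
Total weight = 2/9 + 4/27 = 10/27
P(W=0 | obs) = 2/9 / 10/27 = 3/5
P(W=1 | obs) = 4/27 / 10/27 = 2/5

P(W=0) = 3/5, P(W=1) = 2/5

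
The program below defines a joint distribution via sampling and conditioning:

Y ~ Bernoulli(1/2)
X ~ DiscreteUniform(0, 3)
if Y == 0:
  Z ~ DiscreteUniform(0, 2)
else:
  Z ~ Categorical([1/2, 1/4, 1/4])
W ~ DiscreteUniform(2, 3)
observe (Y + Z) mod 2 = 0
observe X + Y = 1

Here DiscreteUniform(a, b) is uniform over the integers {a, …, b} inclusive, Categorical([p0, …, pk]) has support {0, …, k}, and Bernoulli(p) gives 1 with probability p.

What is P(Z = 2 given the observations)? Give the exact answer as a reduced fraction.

P(Z = 2 | obs) = 4/11

Enumerate traces; 6 have nonzero weight after conditioning:
  (Y=0, X=1, Z=0, W=2) weight 1/48
  (Y=0, X=1, Z=0, W=3) weight 1/48
  (Y=0, X=1, Z=2, W=2) weight 1/48
  (Y=0, X=1, Z=2, W=3) weight 1/48
  (Y=1, X=0, Z=1, W=2) weight 1/64
  (Y=1, X=0, Z=1, W=3) weight 1/64
Group by Z:
  weight(Z=0) = 1/24
  weight(Z=1) = 1/32
  weight(Z=2) = 1/24
Total weight = 1/24 + 1/32 + 1/24 = 11/96
P(Z=0 | obs) = 1/24 / 11/96 = 4/11
P(Z=1 | obs) = 1/32 / 11/96 = 3/11
P(Z=2 | obs) = 1/24 / 11/96 = 4/11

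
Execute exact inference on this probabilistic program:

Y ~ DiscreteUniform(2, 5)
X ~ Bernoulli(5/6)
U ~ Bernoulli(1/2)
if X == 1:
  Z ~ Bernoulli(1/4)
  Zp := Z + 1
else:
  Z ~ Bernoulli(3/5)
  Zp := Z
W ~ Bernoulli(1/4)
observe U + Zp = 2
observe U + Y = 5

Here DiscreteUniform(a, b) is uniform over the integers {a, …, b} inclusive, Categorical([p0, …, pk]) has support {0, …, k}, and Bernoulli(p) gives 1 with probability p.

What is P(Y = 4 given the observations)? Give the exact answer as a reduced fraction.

P(Y = 4 | obs) = 87/112

Enumerate traces; 6 have nonzero weight after conditioning:
  (Y=4, X=0, U=1, Z=1, W=0) weight 3/320
  (Y=4, X=0, U=1, Z=1, W=1) weight 1/320
  (Y=4, X=1, U=1, Z=0, W=0) weight 15/256
  (Y=4, X=1, U=1, Z=0, W=1) weight 5/256
  (Y=5, X=1, U=0, Z=1, W=0) weight 5/256
  (Y=5, X=1, U=0, Z=1, W=1) weight 5/768
Group by Y:
  weight(Y=4) = 29/320
  weight(Y=5) = 5/192
Total weight = 29/320 + 5/192 = 7/60
P(Y=4 | obs) = 29/320 / 7/60 = 87/112
P(Y=5 | obs) = 5/192 / 7/60 = 25/112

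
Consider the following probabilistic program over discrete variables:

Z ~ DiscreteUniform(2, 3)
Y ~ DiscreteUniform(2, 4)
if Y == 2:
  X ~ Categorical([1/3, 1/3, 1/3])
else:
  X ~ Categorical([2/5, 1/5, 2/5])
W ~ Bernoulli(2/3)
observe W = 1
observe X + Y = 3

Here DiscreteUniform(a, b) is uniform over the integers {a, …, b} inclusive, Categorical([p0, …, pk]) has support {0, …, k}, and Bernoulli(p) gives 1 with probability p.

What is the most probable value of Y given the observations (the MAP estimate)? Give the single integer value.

argmax_v P(Y = v | obs) = 3

Enumerate traces; 4 have nonzero weight after conditioning:
  (Z=2, Y=2, X=1, W=1) weight 1/27
  (Z=2, Y=3, X=0, W=1) weight 2/45
  (Z=3, Y=2, X=1, W=1) weight 1/27
  (Z=3, Y=3, X=0, W=1) weight 2/45
Group by Y:
  weight(Y=2) = 2/27
  weight(Y=3) = 4/45
Total weight = 2/27 + 4/45 = 22/135
P(Y=2 | obs) = 2/27 / 22/135 = 5/11
P(Y=3 | obs) = 4/45 / 22/135 = 6/11
argmax = 3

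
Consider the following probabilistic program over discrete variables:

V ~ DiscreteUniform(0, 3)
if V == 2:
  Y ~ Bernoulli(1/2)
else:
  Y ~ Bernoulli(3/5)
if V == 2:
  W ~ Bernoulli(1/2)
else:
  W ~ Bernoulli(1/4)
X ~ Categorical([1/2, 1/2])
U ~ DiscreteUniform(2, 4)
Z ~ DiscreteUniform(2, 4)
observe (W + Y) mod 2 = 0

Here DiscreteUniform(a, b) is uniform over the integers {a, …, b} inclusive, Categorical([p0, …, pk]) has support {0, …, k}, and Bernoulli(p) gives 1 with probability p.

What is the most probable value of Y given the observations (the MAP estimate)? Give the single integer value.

argmax_v P(Y = v | obs) = 0

Enumerate traces; 144 have nonzero weight after conditioning:
  (V=0, Y=0, W=0, X=0, U=2, Z=2) weight 1/240
  (V=0, Y=0, W=0, X=0, U=2, Z=3) weight 1/240
  (V=0, Y=0, W=0, X=0, U=2, Z=4) weight 1/240
  (V=0, Y=0, W=0, X=0, U=3, Z=2) weight 1/240
  (V=0, Y=0, W=0, X=0, U=3, Z=3) weight 1/240
  (V=0, Y=0, W=0, X=0, U=3, Z=4) weight 1/240
  (V=0, Y=0, W=0, X=0, U=4, Z=2) weight 1/240
  (V=0, Y=0, W=0, X=0, U=4, Z=3) weight 1/240
  (V=0, Y=1, W=1, X=0, U=2, Z=2) weight 1/480
  … 135 more
Group by Y:
  weight(Y=0) = 23/80
  weight(Y=1) = 7/40
Total weight = 23/80 + 7/40 = 37/80
P(Y=0 | obs) = 23/80 / 37/80 = 23/37
P(Y=1 | obs) = 7/40 / 37/80 = 14/37
argmax = 0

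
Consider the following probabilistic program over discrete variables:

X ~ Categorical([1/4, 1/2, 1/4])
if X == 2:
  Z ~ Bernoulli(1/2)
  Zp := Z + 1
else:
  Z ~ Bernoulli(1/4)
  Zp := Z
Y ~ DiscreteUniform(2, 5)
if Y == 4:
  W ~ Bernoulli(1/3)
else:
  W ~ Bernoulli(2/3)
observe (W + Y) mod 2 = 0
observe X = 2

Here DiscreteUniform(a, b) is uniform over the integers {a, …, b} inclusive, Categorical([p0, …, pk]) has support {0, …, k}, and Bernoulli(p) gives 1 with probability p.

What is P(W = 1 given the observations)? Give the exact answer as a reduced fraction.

P(W = 1 | obs) = 4/7

Enumerate traces; 8 have nonzero weight after conditioning:
  (X=2, Z=0, Y=2, W=0) weight 1/96
  (X=2, Z=0, Y=3, W=1) weight 1/48
  (X=2, Z=0, Y=4, W=0) weight 1/48
  (X=2, Z=0, Y=5, W=1) weight 1/48
  (X=2, Z=1, Y=2, W=0) weight 1/96
  (X=2, Z=1, Y=3, W=1) weight 1/48
  (X=2, Z=1, Y=4, W=0) weight 1/48
  (X=2, Z=1, Y=5, W=1) weight 1/48
Group by W:
  weight(W=0) = 1/16
  weight(W=1) = 1/12
Total weight = 1/16 + 1/12 = 7/48
P(W=0 | obs) = 1/16 / 7/48 = 3/7
P(W=1 | obs) = 1/12 / 7/48 = 4/7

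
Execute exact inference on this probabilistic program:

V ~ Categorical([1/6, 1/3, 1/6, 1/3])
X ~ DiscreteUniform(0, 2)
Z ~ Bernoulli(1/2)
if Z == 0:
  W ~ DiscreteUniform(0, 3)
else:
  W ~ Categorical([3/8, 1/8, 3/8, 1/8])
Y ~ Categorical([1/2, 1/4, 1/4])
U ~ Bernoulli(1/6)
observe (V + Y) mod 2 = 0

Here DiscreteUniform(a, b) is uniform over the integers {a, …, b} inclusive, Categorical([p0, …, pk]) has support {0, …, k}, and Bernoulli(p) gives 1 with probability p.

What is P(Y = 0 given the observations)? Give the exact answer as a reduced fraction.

P(Y = 0 | obs) = 2/5

Enumerate traces; 288 have nonzero weight after conditioning:
  (V=0, X=0, Z=0, W=0, Y=0, U=0) weight 5/1728
  (V=0, X=0, Z=0, W=0, Y=0, U=1) weight 1/1728
  (V=0, X=0, Z=0, W=0, Y=2, U=0) weight 5/3456
  (V=0, X=0, Z=0, W=0, Y=2, U=1) weight 1/3456
  (V=0, X=0, Z=0, W=1, Y=0, U=0) weight 5/1728
  (V=0, X=0, Z=0, W=1, Y=0, U=1) weight 1/1728
  (V=0, X=0, Z=0, W=1, Y=2, U=0) weight 5/3456
  (V=0, X=0, Z=0, W=1, Y=2, U=1) weight 1/3456
  (V=1, X=0, Z=0, W=0, Y=1, U=0) weight 5/1728
  … 279 more
Group by Y:
  weight(Y=0) = 1/6
  weight(Y=1) = 1/6
  weight(Y=2) = 1/12
Total weight = 1/6 + 1/6 + 1/12 = 5/12
P(Y=0 | obs) = 1/6 / 5/12 = 2/5
P(Y=1 | obs) = 1/6 / 5/12 = 2/5
P(Y=2 | obs) = 1/12 / 5/12 = 1/5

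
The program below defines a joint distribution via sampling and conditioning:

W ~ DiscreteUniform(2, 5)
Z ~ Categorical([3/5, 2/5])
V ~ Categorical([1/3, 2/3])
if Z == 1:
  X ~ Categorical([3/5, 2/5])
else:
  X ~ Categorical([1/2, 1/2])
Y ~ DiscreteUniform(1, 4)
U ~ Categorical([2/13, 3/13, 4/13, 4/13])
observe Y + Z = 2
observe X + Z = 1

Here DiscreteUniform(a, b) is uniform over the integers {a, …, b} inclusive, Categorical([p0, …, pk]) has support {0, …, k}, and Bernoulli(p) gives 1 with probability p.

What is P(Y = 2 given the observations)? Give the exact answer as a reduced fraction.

P(Y = 2 | obs) = 5/9

Enumerate traces; 64 have nonzero weight after conditioning:
  (W=2, Z=0, V=0, X=1, Y=2, U=0) weight 1/1040
  (W=2, Z=0, V=0, X=1, Y=2, U=1) weight 3/2080
  (W=2, Z=0, V=0, X=1, Y=2, U=2) weight 1/520
  (W=2, Z=0, V=0, X=1, Y=2, U=3) weight 1/520
  (W=2, Z=0, V=1, X=1, Y=2, U=0) weight 1/520
  (W=2, Z=0, V=1, X=1, Y=2, U=1) weight 3/1040
  (W=2, Z=0, V=1, X=1, Y=2, U=2) weight 1/260
  (W=2, Z=0, V=1, X=1, Y=2, U=3) weight 1/260
  (W=2, Z=1, V=0, X=0, Y=1, U=0) weight 1/1300
  … 55 more
Group by Y:
  weight(Y=1) = 3/50
  weight(Y=2) = 3/40
Total weight = 3/50 + 3/40 = 27/200
P(Y=1 | obs) = 3/50 / 27/200 = 4/9
P(Y=2 | obs) = 3/40 / 27/200 = 5/9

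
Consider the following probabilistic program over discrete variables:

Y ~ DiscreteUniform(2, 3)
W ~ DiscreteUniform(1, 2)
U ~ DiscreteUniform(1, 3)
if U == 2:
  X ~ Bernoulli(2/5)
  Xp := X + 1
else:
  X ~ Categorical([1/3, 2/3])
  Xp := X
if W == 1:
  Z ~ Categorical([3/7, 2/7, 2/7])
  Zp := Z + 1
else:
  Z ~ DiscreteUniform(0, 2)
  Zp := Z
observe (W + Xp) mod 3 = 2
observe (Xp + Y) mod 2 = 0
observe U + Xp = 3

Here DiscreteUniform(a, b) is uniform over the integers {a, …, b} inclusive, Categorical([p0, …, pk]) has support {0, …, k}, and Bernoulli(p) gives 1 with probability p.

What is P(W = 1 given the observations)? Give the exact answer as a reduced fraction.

P(W = 1 | obs) = 9/14

Enumerate traces; 6 have nonzero weight after conditioning:
  (Y=2, W=2, U=3, X=0, Z=0) weight 1/108
  (Y=2, W=2, U=3, X=0, Z=1) weight 1/108
  (Y=2, W=2, U=3, X=0, Z=2) weight 1/108
  (Y=3, W=1, U=2, X=0, Z=0) weight 3/140
  (Y=3, W=1, U=2, X=0, Z=1) weight 1/70
  (Y=3, W=1, U=2, X=0, Z=2) weight 1/70
Group by W:
  weight(W=1) = 1/20
  weight(W=2) = 1/36
Total weight = 1/20 + 1/36 = 7/90
P(W=1 | obs) = 1/20 / 7/90 = 9/14
P(W=2 | obs) = 1/36 / 7/90 = 5/14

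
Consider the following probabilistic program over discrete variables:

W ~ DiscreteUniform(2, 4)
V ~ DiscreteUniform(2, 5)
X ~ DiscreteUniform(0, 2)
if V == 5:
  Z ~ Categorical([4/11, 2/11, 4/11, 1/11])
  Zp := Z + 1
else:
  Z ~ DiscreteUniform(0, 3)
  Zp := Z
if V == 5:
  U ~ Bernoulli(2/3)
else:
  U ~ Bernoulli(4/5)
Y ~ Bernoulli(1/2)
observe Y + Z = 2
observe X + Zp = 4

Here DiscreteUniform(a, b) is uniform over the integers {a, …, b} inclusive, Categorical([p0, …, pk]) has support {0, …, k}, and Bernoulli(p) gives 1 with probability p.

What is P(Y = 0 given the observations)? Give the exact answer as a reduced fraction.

Enumerate traces; 30 have nonzero weight after conditioning:
  (W=2, V=2, X=2, Z=2, U=0, Y=0) weight 1/1440
  (W=2, V=2, X=2, Z=2, U=1, Y=0) weight 1/360
  (W=2, V=3, X=2, Z=2, U=0, Y=0) weight 1/1440
  (W=2, V=3, X=2, Z=2, U=1, Y=0) weight 1/360
  (W=2, V=4, X=2, Z=2, U=0, Y=0) weight 1/1440
  (W=2, V=4, X=2, Z=2, U=1, Y=0) weight 1/360
  (W=2, V=5, X=1, Z=2, U=0, Y=0) weight 1/594
  (W=2, V=5, X=1, Z=2, U=1, Y=0) weight 1/297
  (W=2, V=5, X=2, Z=1, U=0, Y=1) weight 1/1188
  … 21 more
Group by Y:
  weight(Y=0) = 49/1056
  weight(Y=1) = 1/132
Total weight = 49/1056 + 1/132 = 19/352
P(Y=0 | obs) = 49/1056 / 19/352 = 49/57
P(Y=1 | obs) = 1/132 / 19/352 = 8/57

P(Y = 0 | obs) = 49/57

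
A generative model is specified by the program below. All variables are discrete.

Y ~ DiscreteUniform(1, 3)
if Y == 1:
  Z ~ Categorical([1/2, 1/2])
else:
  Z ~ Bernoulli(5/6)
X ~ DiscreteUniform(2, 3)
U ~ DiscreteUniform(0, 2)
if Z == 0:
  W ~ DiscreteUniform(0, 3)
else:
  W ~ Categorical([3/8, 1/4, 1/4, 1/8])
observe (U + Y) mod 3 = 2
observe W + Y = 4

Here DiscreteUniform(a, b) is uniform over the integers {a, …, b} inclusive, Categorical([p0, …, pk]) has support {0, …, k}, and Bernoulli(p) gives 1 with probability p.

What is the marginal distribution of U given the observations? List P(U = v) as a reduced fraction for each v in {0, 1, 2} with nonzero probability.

P(U=0) = 4/11, P(U=1) = 3/11, P(U=2) = 4/11

Enumerate traces; 12 have nonzero weight after conditioning:
  (Y=1, Z=0, X=2, U=1, W=3) weight 1/144
  (Y=1, Z=0, X=3, U=1, W=3) weight 1/144
  (Y=1, Z=1, X=2, U=1, W=3) weight 1/288
  (Y=1, Z=1, X=3, U=1, W=3) weight 1/288
  (Y=2, Z=0, X=2, U=0, W=2) weight 1/432
  (Y=2, Z=0, X=3, U=0, W=2) weight 1/432
  (Y=2, Z=1, X=2, U=0, W=2) weight 5/432
  (Y=2, Z=1, X=3, U=0, W=2) weight 5/432
  (Y=3, Z=0, X=2, U=2, W=1) weight 1/432
  … 3 more
Group by U:
  weight(U=0) = 1/36
  weight(U=1) = 1/48
  weight(U=2) = 1/36
Total weight = 1/36 + 1/48 + 1/36 = 11/144
P(U=0 | obs) = 1/36 / 11/144 = 4/11
P(U=1 | obs) = 1/48 / 11/144 = 3/11
P(U=2 | obs) = 1/36 / 11/144 = 4/11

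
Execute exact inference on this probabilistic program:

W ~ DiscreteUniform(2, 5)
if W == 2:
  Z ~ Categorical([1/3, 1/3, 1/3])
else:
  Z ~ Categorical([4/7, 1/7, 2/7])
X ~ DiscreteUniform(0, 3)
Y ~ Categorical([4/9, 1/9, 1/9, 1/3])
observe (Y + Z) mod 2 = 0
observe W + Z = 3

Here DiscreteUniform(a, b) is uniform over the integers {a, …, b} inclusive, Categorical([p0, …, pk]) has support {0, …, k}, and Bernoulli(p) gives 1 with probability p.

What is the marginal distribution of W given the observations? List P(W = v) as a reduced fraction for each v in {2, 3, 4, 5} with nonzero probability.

Enumerate traces; 16 have nonzero weight after conditioning:
  (W=2, Z=1, X=0, Y=1) weight 1/432
  (W=2, Z=1, X=0, Y=3) weight 1/144
  (W=2, Z=1, X=1, Y=1) weight 1/432
  (W=2, Z=1, X=1, Y=3) weight 1/144
  (W=2, Z=1, X=2, Y=1) weight 1/432
  (W=2, Z=1, X=2, Y=3) weight 1/144
  (W=2, Z=1, X=3, Y=1) weight 1/432
  (W=2, Z=1, X=3, Y=3) weight 1/144
  (W=3, Z=0, X=0, Y=0) weight 1/63
  … 7 more
Group by W:
  weight(W=2) = 1/27
  weight(W=3) = 5/63
Total weight = 1/27 + 5/63 = 22/189
P(W=2 | obs) = 1/27 / 22/189 = 7/22
P(W=3 | obs) = 5/63 / 22/189 = 15/22

P(W=2) = 7/22, P(W=3) = 15/22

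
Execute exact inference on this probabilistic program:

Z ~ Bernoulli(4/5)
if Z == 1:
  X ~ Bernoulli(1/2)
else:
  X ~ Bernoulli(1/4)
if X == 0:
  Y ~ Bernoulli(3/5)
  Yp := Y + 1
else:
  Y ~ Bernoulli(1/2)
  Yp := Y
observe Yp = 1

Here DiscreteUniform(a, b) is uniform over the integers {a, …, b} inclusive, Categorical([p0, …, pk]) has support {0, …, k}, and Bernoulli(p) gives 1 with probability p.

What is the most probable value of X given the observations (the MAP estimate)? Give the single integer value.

Enumerate traces; 4 have nonzero weight after conditioning:
  (Z=0, X=0, Y=0) weight 3/50
  (Z=0, X=1, Y=1) weight 1/40
  (Z=1, X=0, Y=0) weight 4/25
  (Z=1, X=1, Y=1) weight 1/5
Group by X:
  weight(X=0) = 11/50
  weight(X=1) = 9/40
Total weight = 11/50 + 9/40 = 89/200
P(X=0 | obs) = 11/50 / 89/200 = 44/89
P(X=1 | obs) = 9/40 / 89/200 = 45/89
argmax = 1

argmax_v P(X = v | obs) = 1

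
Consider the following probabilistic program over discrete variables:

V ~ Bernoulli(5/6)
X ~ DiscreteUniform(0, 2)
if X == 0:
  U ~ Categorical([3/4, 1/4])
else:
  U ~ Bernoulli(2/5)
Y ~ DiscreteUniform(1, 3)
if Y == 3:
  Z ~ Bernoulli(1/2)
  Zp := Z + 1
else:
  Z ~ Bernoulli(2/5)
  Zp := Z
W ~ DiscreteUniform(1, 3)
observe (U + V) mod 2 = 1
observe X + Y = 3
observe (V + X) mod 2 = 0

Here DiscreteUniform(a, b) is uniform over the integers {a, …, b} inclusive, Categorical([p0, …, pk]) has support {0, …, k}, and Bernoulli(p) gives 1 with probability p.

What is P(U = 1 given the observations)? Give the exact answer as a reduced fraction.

Enumerate traces; 18 have nonzero weight after conditioning:
  (V=0, X=0, U=1, Y=3, Z=0, W=1) weight 1/1296
  (V=0, X=0, U=1, Y=3, Z=0, W=2) weight 1/1296
  (V=0, X=0, U=1, Y=3, Z=0, W=3) weight 1/1296
  (V=0, X=0, U=1, Y=3, Z=1, W=1) weight 1/1296
  (V=0, X=0, U=1, Y=3, Z=1, W=2) weight 1/1296
  (V=0, X=0, U=1, Y=3, Z=1, W=3) weight 1/1296
  (V=0, X=2, U=1, Y=1, Z=0, W=1) weight 1/675
  (V=0, X=2, U=1, Y=1, Z=0, W=2) weight 1/675
  (V=1, X=1, U=0, Y=2, Z=0, W=1) weight 1/90
  … 9 more
Group by U:
  weight(U=0) = 1/18
  weight(U=1) = 13/1080
Total weight = 1/18 + 13/1080 = 73/1080
P(U=0 | obs) = 1/18 / 73/1080 = 60/73
P(U=1 | obs) = 13/1080 / 73/1080 = 13/73

P(U = 1 | obs) = 13/73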